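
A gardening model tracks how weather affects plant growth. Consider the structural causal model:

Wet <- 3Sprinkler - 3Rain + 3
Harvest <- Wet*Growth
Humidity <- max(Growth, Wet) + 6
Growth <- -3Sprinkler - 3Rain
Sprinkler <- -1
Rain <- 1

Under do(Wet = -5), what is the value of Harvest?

The intervention breaks the incoming arrows to Wet: Wet <- 3Sprinkler - 3Rain + 3 no longer applies, and Wet = -5.
Growth = -3Sprinkler - 3Rain  [with Sprinkler=-1, Rain=1]  = 0
Harvest = Wet*Growth  [with Wet=-5, Growth=0]  = 0

0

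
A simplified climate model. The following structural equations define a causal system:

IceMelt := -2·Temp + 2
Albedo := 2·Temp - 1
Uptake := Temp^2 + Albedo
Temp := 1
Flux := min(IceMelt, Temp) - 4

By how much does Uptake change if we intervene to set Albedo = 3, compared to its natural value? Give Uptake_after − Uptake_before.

do(Albedo=3) replaces the equation Albedo := 2·Temp - 1 with the constant Albedo = 3.
Uptake = Temp^2 + Albedo  [with Temp=1, Albedo=3]  = 4
Without intervention: Albedo = 2·Temp - 1  [with Temp=1]  = 1; Uptake = Temp^2 + Albedo  [with Temp=1, Albedo=1]  = 2.
Change = 4 − 2 = 2.

2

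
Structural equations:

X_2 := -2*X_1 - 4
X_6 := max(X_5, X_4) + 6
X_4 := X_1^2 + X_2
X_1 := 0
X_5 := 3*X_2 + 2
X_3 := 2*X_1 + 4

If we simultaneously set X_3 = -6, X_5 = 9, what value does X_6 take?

Setting X_3 = -6, X_5 = 9 by intervention discards those variables' equations.
X_2 = -2*X_1 - 4  [with X_1=0]  = -4
X_4 = X_1^2 + X_2  [with X_1=0, X_2=-4]  = -4
X_6 = max(X_5, X_4) + 6  [with X_5=9, X_4=-4]  = 15

15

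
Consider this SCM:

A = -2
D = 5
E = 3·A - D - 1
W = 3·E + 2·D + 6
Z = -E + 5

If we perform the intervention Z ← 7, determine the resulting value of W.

The intervention breaks the incoming arrows to Z: Z = -E + 5 no longer applies, and Z = 7.
Since W is not a descendant of the intervened variable, it is unaffected.
E = 3·A - D - 1  [with A=-2, D=5]  = -12
W = 3·E + 2·D + 6  [with E=-12, D=5]  = -20

-20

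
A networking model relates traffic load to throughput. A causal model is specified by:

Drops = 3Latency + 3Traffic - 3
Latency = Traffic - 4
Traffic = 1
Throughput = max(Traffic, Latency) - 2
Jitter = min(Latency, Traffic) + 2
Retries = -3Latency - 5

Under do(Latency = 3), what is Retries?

-14

Under do(Latency=3), the mechanism Latency = Traffic - 4 is discarded; Latency is fixed at 3.
Retries = -3Latency - 5  [with Latency=3]  = -14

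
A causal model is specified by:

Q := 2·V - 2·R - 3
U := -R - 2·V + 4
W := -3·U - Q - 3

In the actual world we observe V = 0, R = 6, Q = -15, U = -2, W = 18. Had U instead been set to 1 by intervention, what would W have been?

9

Intervening sets U = 1 and removes its equation (U := -R - 2·V + 4).
Q = 2·V - 2·R - 3  [with V=0, R=6]  = -15
W = -3·U - Q - 3  [with U=1, Q=-15]  = 9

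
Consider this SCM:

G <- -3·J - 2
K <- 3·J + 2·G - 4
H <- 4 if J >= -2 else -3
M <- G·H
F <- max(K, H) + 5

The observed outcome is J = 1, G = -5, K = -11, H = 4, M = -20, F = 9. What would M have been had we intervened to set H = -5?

25

Intervening sets H = -5 and removes its equation (H <- 4 if J >= -2 else -3).
G = -3·J - 2  [with J=1]  = -5
M = G·H  [with G=-5, H=-5]  = 25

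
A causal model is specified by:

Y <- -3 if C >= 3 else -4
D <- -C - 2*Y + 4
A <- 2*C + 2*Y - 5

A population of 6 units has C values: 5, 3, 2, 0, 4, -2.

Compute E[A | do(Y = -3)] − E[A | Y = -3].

-4

Every unit gets Y=-3 under the intervention. A values become -1, -5, -7, -11, -3, -15; E[A|do(Y=-3)] = -7.
Observing Y=-3 restricts to units where Y's equation naturally yields -3: C ∈ {5, 3, 4}. In that subpopulation A = -1, -5, -3, mean -3.
Difference = -7 − (-3) = -4.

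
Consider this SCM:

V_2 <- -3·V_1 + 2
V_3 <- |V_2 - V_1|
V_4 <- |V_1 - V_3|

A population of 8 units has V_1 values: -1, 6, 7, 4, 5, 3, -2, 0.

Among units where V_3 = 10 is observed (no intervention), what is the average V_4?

9.5

E[V_4|V_3=10] averages over only the 2 units with V_3=10 (V_1 = 3, -2): V_4 = 7, 12, mean 9.5.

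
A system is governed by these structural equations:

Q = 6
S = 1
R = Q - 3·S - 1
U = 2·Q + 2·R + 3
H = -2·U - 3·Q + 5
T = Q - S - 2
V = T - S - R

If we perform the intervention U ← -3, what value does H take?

-7

Intervening sets U = -3 and removes its equation (U = 2·Q + 2·R + 3).
H = -2·U - 3·Q + 5  [with U=-3, Q=6]  = -7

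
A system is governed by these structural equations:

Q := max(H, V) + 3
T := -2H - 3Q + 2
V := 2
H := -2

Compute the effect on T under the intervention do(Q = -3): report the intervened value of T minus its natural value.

24

The intervention breaks the incoming arrows to Q: Q := max(H, V) + 3 no longer applies, and Q = -3.
T = -2H - 3Q + 2  [with H=-2, Q=-3]  = 15
Without intervention: Q = max(H, V) + 3  [with H=-2, V=2]  = 5; T = -2H - 3Q + 2  [with H=-2, Q=5]  = -9.
Change = 15 − (-9) = 24.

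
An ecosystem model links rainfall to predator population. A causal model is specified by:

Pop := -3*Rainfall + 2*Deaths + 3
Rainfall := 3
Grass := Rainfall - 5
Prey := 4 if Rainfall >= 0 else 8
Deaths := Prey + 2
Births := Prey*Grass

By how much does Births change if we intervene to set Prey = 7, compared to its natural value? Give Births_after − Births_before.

-6

The intervention breaks the incoming arrows to Prey: Prey := 4 if Rainfall >= 0 else 8 no longer applies, and Prey = 7.
Grass = Rainfall - 5  [with Rainfall=3]  = -2
Births = Prey*Grass  [with Prey=7, Grass=-2]  = -14
Without intervention: Grass = Rainfall - 5  [with Rainfall=3]  = -2; Prey = 4 if Rainfall >= 0 else 8  [with Rainfall=3]  = 4; Births = Prey*Grass  [with Prey=4, Grass=-2]  = -8.
Change = -14 − (-8) = -6.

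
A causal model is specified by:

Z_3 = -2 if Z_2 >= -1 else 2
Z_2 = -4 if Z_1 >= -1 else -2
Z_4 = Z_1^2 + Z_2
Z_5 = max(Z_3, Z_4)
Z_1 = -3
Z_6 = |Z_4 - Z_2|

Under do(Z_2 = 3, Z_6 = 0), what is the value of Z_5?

Setting Z_2 = 3, Z_6 = 0 by intervention discards those variables' equations.
Z_3 = -2 if Z_2 >= -1 else 2  [with Z_2=3]  = -2
Z_4 = Z_1^2 + Z_2  [with Z_1=-3, Z_2=3]  = 12
Z_5 = max(Z_3, Z_4)  [with Z_3=-2, Z_4=12]  = 12

12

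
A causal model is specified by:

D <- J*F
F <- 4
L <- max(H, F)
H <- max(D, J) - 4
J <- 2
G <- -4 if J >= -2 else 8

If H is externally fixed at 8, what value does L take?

8

The intervention breaks the incoming arrows to H: H <- max(D, J) - 4 no longer applies, and H = 8.
L = max(H, F)  [with H=8, F=4]  = 8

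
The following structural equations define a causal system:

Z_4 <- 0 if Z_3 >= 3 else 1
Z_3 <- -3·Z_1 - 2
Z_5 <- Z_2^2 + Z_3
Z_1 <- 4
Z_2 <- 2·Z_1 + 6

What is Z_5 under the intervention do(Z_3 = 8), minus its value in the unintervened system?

do(Z_3=8) replaces the equation Z_3 <- -3·Z_1 - 2 with the constant Z_3 = 8.
Z_2 = 2·Z_1 + 6  [with Z_1=4]  = 14
Z_5 = Z_2^2 + Z_3  [with Z_2=14, Z_3=8]  = 204
Without intervention: Z_2 = 2·Z_1 + 6  [with Z_1=4]  = 14; Z_3 = -3·Z_1 - 2  [with Z_1=4]  = -14; Z_5 = Z_2^2 + Z_3  [with Z_2=14, Z_3=-14]  = 182.
Change = 204 − 182 = 22.

22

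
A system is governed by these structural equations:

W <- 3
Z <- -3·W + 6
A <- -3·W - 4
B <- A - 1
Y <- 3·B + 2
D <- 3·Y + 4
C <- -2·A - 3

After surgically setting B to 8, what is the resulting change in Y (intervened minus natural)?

Intervening sets B = 8 and removes its equation (B <- A - 1).
Y = 3·B + 2  [with B=8]  = 26
Without intervention: A = -3·W - 4  [with W=3]  = -13; B = A - 1  [with A=-13]  = -14; Y = 3·B + 2  [with B=-14]  = -40.
Change = 26 − (-40) = 66.

66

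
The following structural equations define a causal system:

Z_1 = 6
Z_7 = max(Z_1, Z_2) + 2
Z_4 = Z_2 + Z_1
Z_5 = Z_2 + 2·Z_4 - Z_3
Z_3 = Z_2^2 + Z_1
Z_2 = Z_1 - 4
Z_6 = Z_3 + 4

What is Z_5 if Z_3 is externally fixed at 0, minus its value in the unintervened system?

10

do(Z_3=0) replaces the equation Z_3 = Z_2^2 + Z_1 with the constant Z_3 = 0.
Z_2 = Z_1 - 4  [with Z_1=6]  = 2
Z_4 = Z_2 + Z_1  [with Z_2=2, Z_1=6]  = 8
Z_5 = Z_2 + 2·Z_4 - Z_3  [with Z_2=2, Z_4=8, Z_3=0]  = 18
Without intervention: Z_2 = Z_1 - 4  [with Z_1=6]  = 2; Z_3 = Z_2^2 + Z_1  [with Z_2=2, Z_1=6]  = 10; Z_4 = Z_2 + Z_1  [with Z_2=2, Z_1=6]  = 8; Z_5 = Z_2 + 2·Z_4 - Z_3  [with Z_2=2, Z_4=8, Z_3=10]  = 8.
Change = 18 − 8 = 10.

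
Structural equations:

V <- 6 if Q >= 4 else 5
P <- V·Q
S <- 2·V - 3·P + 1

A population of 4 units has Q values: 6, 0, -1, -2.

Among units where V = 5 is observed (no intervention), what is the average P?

Observing V=5 restricts to units where V's equation naturally yields 5: Q ∈ {0, -1, -2}. In that subpopulation P = 0, -5, -10, mean -5.

-5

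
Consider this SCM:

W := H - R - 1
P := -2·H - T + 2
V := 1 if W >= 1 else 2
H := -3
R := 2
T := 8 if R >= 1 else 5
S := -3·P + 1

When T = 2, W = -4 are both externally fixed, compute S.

-17

The joint intervention fixes T = 2, W = -4, removing each variable's own equation.
P = -2·H - T + 2  [with H=-3, T=2]  = 6
S = -3·P + 1  [with P=6]  = -17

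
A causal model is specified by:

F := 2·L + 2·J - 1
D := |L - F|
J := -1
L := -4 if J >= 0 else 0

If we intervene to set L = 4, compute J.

-1

Under do(L=4), the mechanism L := -4 if J >= 0 else 0 is discarded; L is fixed at 4.
J is not downstream of the intervention, so its value is determined by the original equations.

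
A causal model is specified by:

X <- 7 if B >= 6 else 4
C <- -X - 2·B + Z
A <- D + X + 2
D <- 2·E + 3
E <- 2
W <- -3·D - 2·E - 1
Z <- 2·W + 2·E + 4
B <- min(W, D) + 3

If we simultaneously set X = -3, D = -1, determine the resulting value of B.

1

Setting X = -3, D = -1 by intervention discards those variables' equations.
W = -3·D - 2·E - 1  [with D=-1, E=2]  = -2
B = min(W, D) + 3  [with W=-2, D=-1]  = 1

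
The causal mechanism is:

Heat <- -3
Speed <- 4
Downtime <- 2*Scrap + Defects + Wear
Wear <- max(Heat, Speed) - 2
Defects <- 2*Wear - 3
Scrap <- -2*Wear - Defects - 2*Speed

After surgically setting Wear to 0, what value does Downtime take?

The intervention breaks the incoming arrows to Wear: Wear <- max(Heat, Speed) - 2 no longer applies, and Wear = 0.
Defects = 2*Wear - 3  [with Wear=0]  = -3
Scrap = -2*Wear - Defects - 2*Speed  [with Wear=0, Defects=-3, Speed=4]  = -5
Downtime = 2*Scrap + Defects + Wear  [with Scrap=-5, Defects=-3, Wear=0]  = -13

-13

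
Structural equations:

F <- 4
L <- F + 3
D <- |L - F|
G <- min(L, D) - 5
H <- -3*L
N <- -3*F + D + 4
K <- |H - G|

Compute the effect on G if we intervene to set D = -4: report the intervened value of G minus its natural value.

The intervention breaks the incoming arrows to D: D <- |L - F| no longer applies, and D = -4.
L = F + 3  [with F=4]  = 7
G = min(L, D) - 5  [with L=7, D=-4]  = -9
Without intervention: L = F + 3  [with F=4]  = 7; D = |L - F|  [with L=7, F=4]  = 3; G = min(L, D) - 5  [with L=7, D=3]  = -2.
Change = -9 − (-2) = -7.

-7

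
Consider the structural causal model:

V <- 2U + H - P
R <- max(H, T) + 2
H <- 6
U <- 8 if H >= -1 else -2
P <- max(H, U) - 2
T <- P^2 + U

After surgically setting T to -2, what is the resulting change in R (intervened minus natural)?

-38

The intervention breaks the incoming arrows to T: T <- P^2 + U no longer applies, and T = -2.
R = max(H, T) + 2  [with H=6, T=-2]  = 8
Without intervention: U = 8 if H >= -1 else -2  [with H=6]  = 8; P = max(H, U) - 2  [with H=6, U=8]  = 6; T = P^2 + U  [with P=6, U=8]  = 44; R = max(H, T) + 2  [with H=6, T=44]  = 46.
Change = 8 − 46 = -38.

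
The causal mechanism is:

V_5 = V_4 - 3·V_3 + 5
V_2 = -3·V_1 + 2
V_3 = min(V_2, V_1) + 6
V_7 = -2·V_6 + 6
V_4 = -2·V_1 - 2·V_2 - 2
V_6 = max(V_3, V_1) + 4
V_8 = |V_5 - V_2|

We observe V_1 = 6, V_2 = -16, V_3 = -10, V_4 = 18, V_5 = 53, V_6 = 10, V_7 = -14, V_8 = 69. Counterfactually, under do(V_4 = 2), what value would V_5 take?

Intervening sets V_4 = 2 and removes its equation (V_4 = -2·V_1 - 2·V_2 - 2).
V_2 = -3·V_1 + 2  [with V_1=6]  = -16
V_3 = min(V_2, V_1) + 6  [with V_2=-16, V_1=6]  = -10
V_5 = V_4 - 3·V_3 + 5  [with V_4=2, V_3=-10]  = 37

37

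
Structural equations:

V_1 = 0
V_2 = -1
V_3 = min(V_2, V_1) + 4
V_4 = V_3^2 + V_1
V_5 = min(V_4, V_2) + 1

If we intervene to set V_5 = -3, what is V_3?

do(V_5=-3) replaces the equation V_5 = min(V_4, V_2) + 1 with the constant V_5 = -3.
V_3 is not downstream of the intervention, so its value is determined by the original equations.
V_3 = min(V_2, V_1) + 4  [with V_2=-1, V_1=0]  = 3

3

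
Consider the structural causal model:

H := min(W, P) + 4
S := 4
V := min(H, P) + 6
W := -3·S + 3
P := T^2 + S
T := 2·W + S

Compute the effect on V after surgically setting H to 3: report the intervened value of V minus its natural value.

8

The intervention breaks the incoming arrows to H: H := min(W, P) + 4 no longer applies, and H = 3.
W = -3·S + 3  [with S=4]  = -9
T = 2·W + S  [with W=-9, S=4]  = -14
P = T^2 + S  [with T=-14, S=4]  = 200
V = min(H, P) + 6  [with H=3, P=200]  = 9
Without intervention: W = -3·S + 3  [with S=4]  = -9; T = 2·W + S  [with W=-9, S=4]  = -14; P = T^2 + S  [with T=-14, S=4]  = 200; H = min(W, P) + 4  [with W=-9, P=200]  = -5; V = min(H, P) + 6  [with H=-5, P=200]  = 1.
Change = 9 − 1 = 8.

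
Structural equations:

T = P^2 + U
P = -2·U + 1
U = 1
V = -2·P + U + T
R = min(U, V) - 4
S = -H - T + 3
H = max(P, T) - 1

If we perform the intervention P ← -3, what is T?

The intervention breaks the incoming arrows to P: P = -2·U + 1 no longer applies, and P = -3.
T = P^2 + U  [with P=-3, U=1]  = 10

10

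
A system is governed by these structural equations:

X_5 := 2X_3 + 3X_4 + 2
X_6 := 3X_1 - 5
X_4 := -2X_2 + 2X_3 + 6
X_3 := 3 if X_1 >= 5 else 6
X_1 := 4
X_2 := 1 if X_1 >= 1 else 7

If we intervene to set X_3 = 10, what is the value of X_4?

24

The intervention breaks the incoming arrows to X_3: X_3 := 3 if X_1 >= 5 else 6 no longer applies, and X_3 = 10.
X_2 = 1 if X_1 >= 1 else 7  [with X_1=4]  = 1
X_4 = -2X_2 + 2X_3 + 6  [with X_2=1, X_3=10]  = 24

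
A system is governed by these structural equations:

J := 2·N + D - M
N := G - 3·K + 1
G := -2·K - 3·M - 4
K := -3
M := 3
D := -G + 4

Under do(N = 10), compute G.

do(N=10) replaces the equation N := G - 3·K + 1 with the constant N = 10.
G is not downstream of the intervention, so its value is determined by the original equations.
G = -2·K - 3·M - 4  [with K=-3, M=3]  = -7

-7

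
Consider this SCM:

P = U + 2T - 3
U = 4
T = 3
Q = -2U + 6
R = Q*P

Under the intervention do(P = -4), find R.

8

do(P=-4) replaces the equation P = U + 2T - 3 with the constant P = -4.
Q = -2U + 6  [with U=4]  = -2
R = Q*P  [with Q=-2, P=-4]  = 8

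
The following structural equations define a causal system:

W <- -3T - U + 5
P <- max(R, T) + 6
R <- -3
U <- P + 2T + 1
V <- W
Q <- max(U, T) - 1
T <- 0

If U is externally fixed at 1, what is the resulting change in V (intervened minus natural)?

The intervention breaks the incoming arrows to U: U <- P + 2T + 1 no longer applies, and U = 1.
W = -3T - U + 5  [with T=0, U=1]  = 4
V = W  [with W=4]  = 4
Without intervention: P = max(R, T) + 6  [with R=-3, T=0]  = 6; U = P + 2T + 1  [with P=6, T=0]  = 7; W = -3T - U + 5  [with T=0, U=7]  = -2; V = W  [with W=-2]  = -2.
Change = 4 − (-2) = 6.

6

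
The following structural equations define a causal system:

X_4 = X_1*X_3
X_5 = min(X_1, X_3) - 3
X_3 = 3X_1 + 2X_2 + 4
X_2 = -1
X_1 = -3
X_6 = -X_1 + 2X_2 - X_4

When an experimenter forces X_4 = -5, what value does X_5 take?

Intervening sets X_4 = -5 and removes its equation (X_4 = X_1*X_3).
No directed path runs from X_4 to X_5, so X_5 keeps its natural value.
X_3 = 3X_1 + 2X_2 + 4  [with X_1=-3, X_2=-1]  = -7
X_5 = min(X_1, X_3) - 3  [with X_1=-3, X_3=-7]  = -10

-10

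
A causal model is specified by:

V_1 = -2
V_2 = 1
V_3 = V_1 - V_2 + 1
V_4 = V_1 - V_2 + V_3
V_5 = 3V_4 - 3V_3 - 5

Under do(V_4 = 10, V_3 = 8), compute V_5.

The joint intervention fixes V_4 = 10, V_3 = 8, removing each variable's own equation.
V_5 = 3V_4 - 3V_3 - 5  [with V_4=10, V_3=8]  = 1

1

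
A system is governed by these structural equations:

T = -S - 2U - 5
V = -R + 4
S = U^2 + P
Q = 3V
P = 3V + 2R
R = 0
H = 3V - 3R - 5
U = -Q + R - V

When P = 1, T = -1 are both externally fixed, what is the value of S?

257

Setting P = 1, T = -1 by intervention discards those variables' equations.
V = -R + 4  [with R=0]  = 4
Q = 3V  [with V=4]  = 12
U = -Q + R - V  [with Q=12, R=0, V=4]  = -16
S = U^2 + P  [with U=-16, P=1]  = 257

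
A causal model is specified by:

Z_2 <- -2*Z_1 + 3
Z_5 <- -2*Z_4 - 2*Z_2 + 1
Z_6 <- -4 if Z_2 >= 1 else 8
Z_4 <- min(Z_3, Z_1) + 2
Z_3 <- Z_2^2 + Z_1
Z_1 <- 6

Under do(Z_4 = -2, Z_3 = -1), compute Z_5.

23

The joint intervention fixes Z_4 = -2, Z_3 = -1, removing each variable's own equation.
Z_2 = -2*Z_1 + 3  [with Z_1=6]  = -9
Z_5 = -2*Z_4 - 2*Z_2 + 1  [with Z_4=-2, Z_2=-9]  = 23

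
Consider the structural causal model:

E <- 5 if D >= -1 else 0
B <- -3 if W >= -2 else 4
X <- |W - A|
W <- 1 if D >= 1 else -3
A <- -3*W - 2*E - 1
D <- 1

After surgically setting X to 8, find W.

Under do(X=8), the mechanism X <- |W - A| is discarded; X is fixed at 8.
No directed path runs from X to W, so W keeps its natural value.
W = 1 if D >= 1 else -3  [with D=1]  = 1

1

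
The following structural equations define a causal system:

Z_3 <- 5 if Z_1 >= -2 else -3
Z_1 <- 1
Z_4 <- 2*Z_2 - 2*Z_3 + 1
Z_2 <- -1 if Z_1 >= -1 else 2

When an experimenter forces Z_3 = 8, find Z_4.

-17

The intervention breaks the incoming arrows to Z_3: Z_3 <- 5 if Z_1 >= -2 else -3 no longer applies, and Z_3 = 8.
Z_2 = -1 if Z_1 >= -1 else 2  [with Z_1=1]  = -1
Z_4 = 2*Z_2 - 2*Z_3 + 1  [with Z_2=-1, Z_3=8]  = -17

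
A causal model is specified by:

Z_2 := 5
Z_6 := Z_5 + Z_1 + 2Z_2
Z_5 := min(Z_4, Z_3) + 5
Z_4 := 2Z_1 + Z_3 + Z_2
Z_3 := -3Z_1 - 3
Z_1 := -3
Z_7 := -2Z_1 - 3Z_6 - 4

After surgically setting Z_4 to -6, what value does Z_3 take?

6

Under do(Z_4=-6), the mechanism Z_4 := 2Z_1 + Z_3 + Z_2 is discarded; Z_4 is fixed at -6.
Since Z_3 is not a descendant of the intervened variable, it is unaffected.
Z_3 = -3Z_1 - 3  [with Z_1=-3]  = 6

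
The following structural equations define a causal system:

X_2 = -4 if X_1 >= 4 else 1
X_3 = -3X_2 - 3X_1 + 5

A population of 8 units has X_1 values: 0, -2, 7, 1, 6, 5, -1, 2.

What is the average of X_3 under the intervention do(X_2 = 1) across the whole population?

-4.75

Under do(X_2=1), X_2's equation is replaced by X_2=1 for every unit. Per-unit X_3: 2, 8, -19, -1, -16, -13, 5, -4. Mean = -4.75.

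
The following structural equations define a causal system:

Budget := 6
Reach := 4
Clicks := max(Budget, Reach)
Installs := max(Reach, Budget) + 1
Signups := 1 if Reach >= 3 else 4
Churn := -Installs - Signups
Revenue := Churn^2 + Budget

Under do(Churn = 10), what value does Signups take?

1

do(Churn=10) replaces the equation Churn := -Installs - Signups with the constant Churn = 10.
Since Signups is not a descendant of the intervened variable, it is unaffected.
Signups = 1 if Reach >= 3 else 4  [with Reach=4]  = 1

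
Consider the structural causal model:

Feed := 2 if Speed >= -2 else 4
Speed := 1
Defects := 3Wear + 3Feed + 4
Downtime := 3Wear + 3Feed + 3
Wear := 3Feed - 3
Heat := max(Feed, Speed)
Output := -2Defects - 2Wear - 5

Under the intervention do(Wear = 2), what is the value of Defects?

Intervening sets Wear = 2 and removes its equation (Wear := 3Feed - 3).
Feed = 2 if Speed >= -2 else 4  [with Speed=1]  = 2
Defects = 3Wear + 3Feed + 4  [with Wear=2, Feed=2]  = 16

16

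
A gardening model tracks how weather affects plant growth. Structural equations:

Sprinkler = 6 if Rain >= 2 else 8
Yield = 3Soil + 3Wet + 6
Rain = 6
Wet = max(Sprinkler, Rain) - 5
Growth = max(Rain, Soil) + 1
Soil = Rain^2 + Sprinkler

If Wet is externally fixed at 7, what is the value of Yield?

Under do(Wet=7), the mechanism Wet = max(Sprinkler, Rain) - 5 is discarded; Wet is fixed at 7.
Sprinkler = 6 if Rain >= 2 else 8  [with Rain=6]  = 6
Soil = Rain^2 + Sprinkler  [with Rain=6, Sprinkler=6]  = 42
Yield = 3Soil + 3Wet + 6  [with Soil=42, Wet=7]  = 153

153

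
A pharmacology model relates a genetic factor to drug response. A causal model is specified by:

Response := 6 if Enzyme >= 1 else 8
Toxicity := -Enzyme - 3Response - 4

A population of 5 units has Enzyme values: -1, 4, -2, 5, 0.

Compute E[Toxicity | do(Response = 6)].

-23.2

Under do(Response=6), Response's equation is replaced by Response=6 for every unit. Per-unit Toxicity: -21, -26, -20, -27, -22. Mean = -23.2.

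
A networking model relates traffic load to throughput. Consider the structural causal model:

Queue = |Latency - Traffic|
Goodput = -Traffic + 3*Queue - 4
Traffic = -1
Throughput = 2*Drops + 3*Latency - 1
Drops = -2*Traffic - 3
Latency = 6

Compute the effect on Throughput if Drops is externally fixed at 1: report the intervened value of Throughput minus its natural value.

Intervening sets Drops = 1 and removes its equation (Drops = -2*Traffic - 3).
Throughput = 2*Drops + 3*Latency - 1  [with Drops=1, Latency=6]  = 19
Without intervention: Drops = -2*Traffic - 3  [with Traffic=-1]  = -1; Throughput = 2*Drops + 3*Latency - 1  [with Drops=-1, Latency=6]  = 15.
Change = 19 − 15 = 4.

4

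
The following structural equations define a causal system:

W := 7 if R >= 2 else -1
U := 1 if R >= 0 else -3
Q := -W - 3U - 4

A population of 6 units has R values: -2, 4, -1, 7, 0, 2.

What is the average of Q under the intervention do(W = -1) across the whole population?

-2

The intervention sets W=-1 in all 6 units regardless of R. Recomputing Q per unit gives 6, -6, 6, -6, -6, -6; average -2.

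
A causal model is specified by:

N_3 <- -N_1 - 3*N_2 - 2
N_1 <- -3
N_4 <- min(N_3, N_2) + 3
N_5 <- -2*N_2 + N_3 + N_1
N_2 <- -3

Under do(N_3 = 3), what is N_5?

do(N_3=3) replaces the equation N_3 <- -N_1 - 3*N_2 - 2 with the constant N_3 = 3.
N_5 = -2*N_2 + N_3 + N_1  [with N_2=-3, N_3=3, N_1=-3]  = 6

6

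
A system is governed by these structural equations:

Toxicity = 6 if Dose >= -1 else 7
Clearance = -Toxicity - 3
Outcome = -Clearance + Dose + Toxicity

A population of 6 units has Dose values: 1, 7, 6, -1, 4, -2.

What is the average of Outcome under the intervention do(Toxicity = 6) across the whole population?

Every unit gets Toxicity=6 under the intervention. Outcome values become 16, 22, 21, 14, 19, 13; E[Outcome|do(Toxicity=6)] = 17.5.

17.5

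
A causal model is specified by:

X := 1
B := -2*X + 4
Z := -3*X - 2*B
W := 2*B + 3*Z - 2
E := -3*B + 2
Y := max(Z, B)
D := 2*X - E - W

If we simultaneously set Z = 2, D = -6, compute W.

8

The joint intervention fixes Z = 2, D = -6, removing each variable's own equation.
B = -2*X + 4  [with X=1]  = 2
W = 2*B + 3*Z - 2  [with B=2, Z=2]  = 8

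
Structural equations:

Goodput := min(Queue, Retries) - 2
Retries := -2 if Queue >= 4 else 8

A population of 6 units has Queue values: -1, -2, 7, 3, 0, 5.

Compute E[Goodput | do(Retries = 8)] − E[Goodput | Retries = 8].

2

do(Retries=8) breaks Retries's dependence on Queue. With Retries=8 fixed, Goodput across the units is -3, -4, 5, 1, -2, 3, mean 0.
Observing Retries=8 restricts to units where Retries's equation naturally yields 8: Queue ∈ {-1, -2, 3, 0}. In that subpopulation Goodput = -3, -4, 1, -2, mean -2.
Difference = 0 − (-2) = 2.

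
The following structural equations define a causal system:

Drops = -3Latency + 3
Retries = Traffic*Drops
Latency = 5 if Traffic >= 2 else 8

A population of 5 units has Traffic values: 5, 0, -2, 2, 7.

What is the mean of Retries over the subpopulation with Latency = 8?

21

E[Retries|Latency=8] averages over only the 2 units with Latency=8 (Traffic = 0, -2): Retries = 0, 42, mean 21.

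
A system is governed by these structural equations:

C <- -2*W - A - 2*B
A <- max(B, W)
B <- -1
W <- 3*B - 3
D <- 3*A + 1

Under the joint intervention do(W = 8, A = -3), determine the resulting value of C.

Setting W = 8, A = -3 by intervention discards those variables' equations.
C = -2*W - A - 2*B  [with W=8, A=-3, B=-1]  = -11

-11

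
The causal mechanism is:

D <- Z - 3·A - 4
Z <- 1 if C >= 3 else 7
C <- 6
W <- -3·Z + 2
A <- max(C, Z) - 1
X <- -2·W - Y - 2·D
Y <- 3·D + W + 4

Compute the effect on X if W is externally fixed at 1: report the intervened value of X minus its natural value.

Under do(W=1), the mechanism W <- -3·Z + 2 is discarded; W is fixed at 1.
Z = 1 if C >= 3 else 7  [with C=6]  = 1
A = max(C, Z) - 1  [with C=6, Z=1]  = 5
D = Z - 3·A - 4  [with Z=1, A=5]  = -18
Y = 3·D + W + 4  [with D=-18, W=1]  = -49
X = -2·W - Y - 2·D  [with W=1, Y=-49, D=-18]  = 83
Without intervention: Z = 1 if C >= 3 else 7  [with C=6]  = 1; A = max(C, Z) - 1  [with C=6, Z=1]  = 5; D = Z - 3·A - 4  [with Z=1, A=5]  = -18; W = -3·Z + 2  [with Z=1]  = -1; Y = 3·D + W + 4  [with D=-18, W=-1]  = -51; X = -2·W - Y - 2·D  [with W=-1, Y=-51, D=-18]  = 89.
Change = 83 − 89 = -6.

-6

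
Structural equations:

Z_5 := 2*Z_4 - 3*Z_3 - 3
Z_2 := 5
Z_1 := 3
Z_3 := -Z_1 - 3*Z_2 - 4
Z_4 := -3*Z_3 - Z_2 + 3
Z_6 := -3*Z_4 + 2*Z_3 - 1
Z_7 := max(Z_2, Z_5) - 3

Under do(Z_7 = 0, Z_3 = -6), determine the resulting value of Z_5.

47

Under do(Z_7 = 0, Z_3 = -6), each intervened variable's structural equation is replaced by its fixed value.
Z_4 = -3*Z_3 - Z_2 + 3  [with Z_3=-6, Z_2=5]  = 16
Z_5 = 2*Z_4 - 3*Z_3 - 3  [with Z_4=16, Z_3=-6]  = 47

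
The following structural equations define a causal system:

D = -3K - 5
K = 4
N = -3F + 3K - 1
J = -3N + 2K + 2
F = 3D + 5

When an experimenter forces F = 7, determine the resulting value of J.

40

do(F=7) replaces the equation F = 3D + 5 with the constant F = 7.
N = -3F + 3K - 1  [with F=7, K=4]  = -10
J = -3N + 2K + 2  [with N=-10, K=4]  = 40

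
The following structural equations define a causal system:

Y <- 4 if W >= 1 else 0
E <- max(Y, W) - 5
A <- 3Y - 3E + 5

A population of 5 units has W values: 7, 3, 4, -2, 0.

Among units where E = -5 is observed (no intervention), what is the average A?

20

E[A|E=-5] averages over only the 2 units with E=-5 (W = -2, 0): A = 20, 20, mean 20.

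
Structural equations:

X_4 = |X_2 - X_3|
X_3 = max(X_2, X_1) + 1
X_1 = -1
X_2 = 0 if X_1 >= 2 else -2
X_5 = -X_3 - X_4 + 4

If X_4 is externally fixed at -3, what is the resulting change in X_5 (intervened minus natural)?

Intervening sets X_4 = -3 and removes its equation (X_4 = |X_2 - X_3|).
X_2 = 0 if X_1 >= 2 else -2  [with X_1=-1]  = -2
X_3 = max(X_2, X_1) + 1  [with X_2=-2, X_1=-1]  = 0
X_5 = -X_3 - X_4 + 4  [with X_3=0, X_4=-3]  = 7
Without intervention: X_2 = 0 if X_1 >= 2 else -2  [with X_1=-1]  = -2; X_3 = max(X_2, X_1) + 1  [with X_2=-2, X_1=-1]  = 0; X_4 = |X_2 - X_3|  [with X_2=-2, X_3=0]  = 2; X_5 = -X_3 - X_4 + 4  [with X_3=0, X_4=2]  = 2.
Change = 7 − 2 = 5.

5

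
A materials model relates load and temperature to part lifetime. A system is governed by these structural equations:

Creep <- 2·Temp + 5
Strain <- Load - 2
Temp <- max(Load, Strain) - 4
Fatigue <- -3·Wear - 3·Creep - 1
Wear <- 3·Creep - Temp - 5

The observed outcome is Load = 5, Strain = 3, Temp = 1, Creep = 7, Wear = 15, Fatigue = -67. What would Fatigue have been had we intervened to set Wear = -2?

-16

The intervention breaks the incoming arrows to Wear: Wear <- 3·Creep - Temp - 5 no longer applies, and Wear = -2.
Strain = Load - 2  [with Load=5]  = 3
Temp = max(Load, Strain) - 4  [with Load=5, Strain=3]  = 1
Creep = 2·Temp + 5  [with Temp=1]  = 7
Fatigue = -3·Wear - 3·Creep - 1  [with Wear=-2, Creep=7]  = -16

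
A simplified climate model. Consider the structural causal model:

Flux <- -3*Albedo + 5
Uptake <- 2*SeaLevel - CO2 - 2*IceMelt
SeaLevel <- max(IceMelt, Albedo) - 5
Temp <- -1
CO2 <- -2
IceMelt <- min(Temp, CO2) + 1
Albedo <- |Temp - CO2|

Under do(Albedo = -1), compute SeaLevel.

-6

Intervening sets Albedo = -1 and removes its equation (Albedo <- |Temp - CO2|).
IceMelt = min(Temp, CO2) + 1  [with Temp=-1, CO2=-2]  = -1
SeaLevel = max(IceMelt, Albedo) - 5  [with IceMelt=-1, Albedo=-1]  = -6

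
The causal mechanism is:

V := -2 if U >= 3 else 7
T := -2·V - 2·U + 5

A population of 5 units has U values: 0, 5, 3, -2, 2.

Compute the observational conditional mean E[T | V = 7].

-9

Observing V=7 restricts to units where V's equation naturally yields 7: U ∈ {0, -2, 2}. In that subpopulation T = -9, -5, -13, mean -9.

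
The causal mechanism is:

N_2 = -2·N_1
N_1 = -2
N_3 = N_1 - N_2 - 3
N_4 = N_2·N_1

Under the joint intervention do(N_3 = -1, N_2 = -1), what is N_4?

2

The joint intervention fixes N_3 = -1, N_2 = -1, removing each variable's own equation.
N_4 = N_2·N_1  [with N_2=-1, N_1=-2]  = 2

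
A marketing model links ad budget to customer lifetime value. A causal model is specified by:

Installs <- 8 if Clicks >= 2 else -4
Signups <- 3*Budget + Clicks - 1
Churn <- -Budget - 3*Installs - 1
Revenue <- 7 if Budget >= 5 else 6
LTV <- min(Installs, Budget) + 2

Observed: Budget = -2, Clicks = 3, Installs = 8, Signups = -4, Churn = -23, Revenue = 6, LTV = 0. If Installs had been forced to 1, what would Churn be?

do(Installs=1) replaces the equation Installs <- 8 if Clicks >= 2 else -4 with the constant Installs = 1.
Churn = -Budget - 3*Installs - 1  [with Budget=-2, Installs=1]  = -2

-2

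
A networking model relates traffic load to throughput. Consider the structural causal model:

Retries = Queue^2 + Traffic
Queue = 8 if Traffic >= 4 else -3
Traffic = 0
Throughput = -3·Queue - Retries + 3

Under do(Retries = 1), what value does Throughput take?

The intervention breaks the incoming arrows to Retries: Retries = Queue^2 + Traffic no longer applies, and Retries = 1.
Queue = 8 if Traffic >= 4 else -3  [with Traffic=0]  = -3
Throughput = -3·Queue - Retries + 3  [with Queue=-3, Retries=1]  = 11

11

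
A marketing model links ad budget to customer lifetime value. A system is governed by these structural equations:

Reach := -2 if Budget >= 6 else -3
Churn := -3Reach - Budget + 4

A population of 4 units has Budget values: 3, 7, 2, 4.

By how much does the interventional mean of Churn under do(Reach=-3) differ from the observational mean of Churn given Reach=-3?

do(Reach=-3) breaks Reach's dependence on Budget. With Reach=-3 fixed, Churn across the units is 10, 6, 11, 9, mean 9.
Observing Reach=-3 restricts to units where Reach's equation naturally yields -3: Budget ∈ {3, 2, 4}. In that subpopulation Churn = 10, 11, 9, mean 10.
Difference = 9 − 10 = -1.

-1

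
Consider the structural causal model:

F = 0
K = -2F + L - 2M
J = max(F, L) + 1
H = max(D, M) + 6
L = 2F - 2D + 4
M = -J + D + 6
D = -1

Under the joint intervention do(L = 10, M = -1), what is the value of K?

Under do(L = 10, M = -1), each intervened variable's structural equation is replaced by its fixed value.
K = -2F + L - 2M  [with F=0, L=10, M=-1]  = 12

12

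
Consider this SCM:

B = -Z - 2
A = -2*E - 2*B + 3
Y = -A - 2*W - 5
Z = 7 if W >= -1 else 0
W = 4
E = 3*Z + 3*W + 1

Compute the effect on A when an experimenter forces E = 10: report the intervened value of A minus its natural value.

48

do(E=10) replaces the equation E = 3*Z + 3*W + 1 with the constant E = 10.
Z = 7 if W >= -1 else 0  [with W=4]  = 7
B = -Z - 2  [with Z=7]  = -9
A = -2*E - 2*B + 3  [with E=10, B=-9]  = 1
Without intervention: Z = 7 if W >= -1 else 0  [with W=4]  = 7; E = 3*Z + 3*W + 1  [with Z=7, W=4]  = 34; B = -Z - 2  [with Z=7]  = -9; A = -2*E - 2*B + 3  [with E=34, B=-9]  = -47.
Change = 1 − (-47) = 48.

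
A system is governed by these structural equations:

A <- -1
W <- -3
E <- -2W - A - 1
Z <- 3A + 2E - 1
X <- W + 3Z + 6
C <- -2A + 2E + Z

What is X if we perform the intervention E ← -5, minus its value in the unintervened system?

do(E=-5) replaces the equation E <- -2W - A - 1 with the constant E = -5.
Z = 3A + 2E - 1  [with A=-1, E=-5]  = -14
X = W + 3Z + 6  [with W=-3, Z=-14]  = -39
Without intervention: E = -2W - A - 1  [with W=-3, A=-1]  = 6; Z = 3A + 2E - 1  [with A=-1, E=6]  = 8; X = W + 3Z + 6  [with W=-3, Z=8]  = 27.
Change = -39 − 27 = -66.

-66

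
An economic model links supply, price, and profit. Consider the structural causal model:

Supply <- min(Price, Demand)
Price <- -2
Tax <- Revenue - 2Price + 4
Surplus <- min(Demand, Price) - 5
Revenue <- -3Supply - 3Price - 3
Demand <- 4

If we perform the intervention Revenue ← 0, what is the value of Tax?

Intervening sets Revenue = 0 and removes its equation (Revenue <- -3Supply - 3Price - 3).
Tax = Revenue - 2Price + 4  [with Revenue=0, Price=-2]  = 8

8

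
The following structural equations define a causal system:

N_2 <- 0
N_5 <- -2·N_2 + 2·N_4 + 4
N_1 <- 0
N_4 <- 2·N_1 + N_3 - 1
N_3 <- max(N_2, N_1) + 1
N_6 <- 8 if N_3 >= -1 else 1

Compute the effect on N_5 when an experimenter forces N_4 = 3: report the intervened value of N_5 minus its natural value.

Intervening sets N_4 = 3 and removes its equation (N_4 <- 2·N_1 + N_3 - 1).
N_5 = -2·N_2 + 2·N_4 + 4  [with N_2=0, N_4=3]  = 10
Without intervention: N_3 = max(N_2, N_1) + 1  [with N_2=0, N_1=0]  = 1; N_4 = 2·N_1 + N_3 - 1  [with N_1=0, N_3=1]  = 0; N_5 = -2·N_2 + 2·N_4 + 4  [with N_2=0, N_4=0]  = 4.
Change = 10 − 4 = 6.

6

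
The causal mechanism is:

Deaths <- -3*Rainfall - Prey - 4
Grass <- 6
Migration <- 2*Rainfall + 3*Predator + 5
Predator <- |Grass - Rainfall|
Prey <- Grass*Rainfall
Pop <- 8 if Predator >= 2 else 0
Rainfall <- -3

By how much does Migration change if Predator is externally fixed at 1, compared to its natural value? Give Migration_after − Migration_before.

-24

Under do(Predator=1), the mechanism Predator <- |Grass - Rainfall| is discarded; Predator is fixed at 1.
Migration = 2*Rainfall + 3*Predator + 5  [with Rainfall=-3, Predator=1]  = 2
Without intervention: Predator = |Grass - Rainfall|  [with Grass=6, Rainfall=-3]  = 9; Migration = 2*Rainfall + 3*Predator + 5  [with Rainfall=-3, Predator=9]  = 26.
Change = 2 − 26 = -24.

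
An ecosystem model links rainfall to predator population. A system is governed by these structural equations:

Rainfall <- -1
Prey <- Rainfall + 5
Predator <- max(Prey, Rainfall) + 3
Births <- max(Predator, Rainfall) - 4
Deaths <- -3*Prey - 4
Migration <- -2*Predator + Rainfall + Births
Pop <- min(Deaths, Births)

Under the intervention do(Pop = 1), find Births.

3

Under do(Pop=1), the mechanism Pop <- min(Deaths, Births) is discarded; Pop is fixed at 1.
Since Births is not a descendant of the intervened variable, it is unaffected.
Prey = Rainfall + 5  [with Rainfall=-1]  = 4
Predator = max(Prey, Rainfall) + 3  [with Prey=4, Rainfall=-1]  = 7
Births = max(Predator, Rainfall) - 4  [with Predator=7, Rainfall=-1]  = 3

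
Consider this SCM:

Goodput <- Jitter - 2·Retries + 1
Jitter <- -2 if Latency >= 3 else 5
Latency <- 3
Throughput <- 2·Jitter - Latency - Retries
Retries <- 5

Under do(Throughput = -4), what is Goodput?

Intervening sets Throughput = -4 and removes its equation (Throughput <- 2·Jitter - Latency - Retries).
No directed path runs from Throughput to Goodput, so Goodput keeps its natural value.
Jitter = -2 if Latency >= 3 else 5  [with Latency=3]  = -2
Goodput = Jitter - 2·Retries + 1  [with Jitter=-2, Retries=5]  = -11

-11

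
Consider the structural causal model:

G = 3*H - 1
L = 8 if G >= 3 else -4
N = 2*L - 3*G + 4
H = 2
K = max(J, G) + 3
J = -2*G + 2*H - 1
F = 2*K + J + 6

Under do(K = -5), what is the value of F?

-11

Intervening sets K = -5 and removes its equation (K = max(J, G) + 3).
G = 3*H - 1  [with H=2]  = 5
J = -2*G + 2*H - 1  [with G=5, H=2]  = -7
F = 2*K + J + 6  [with K=-5, J=-7]  = -11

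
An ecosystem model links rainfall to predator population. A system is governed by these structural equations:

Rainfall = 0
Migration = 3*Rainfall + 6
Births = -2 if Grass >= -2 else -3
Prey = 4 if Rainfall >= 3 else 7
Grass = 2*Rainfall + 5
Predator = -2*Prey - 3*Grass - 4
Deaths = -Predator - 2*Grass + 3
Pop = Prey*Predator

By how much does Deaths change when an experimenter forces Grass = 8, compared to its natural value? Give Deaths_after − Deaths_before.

3

Under do(Grass=8), the mechanism Grass = 2*Rainfall + 5 is discarded; Grass is fixed at 8.
Prey = 4 if Rainfall >= 3 else 7  [with Rainfall=0]  = 7
Predator = -2*Prey - 3*Grass - 4  [with Prey=7, Grass=8]  = -42
Deaths = -Predator - 2*Grass + 3  [with Predator=-42, Grass=8]  = 29
Without intervention: Grass = 2*Rainfall + 5  [with Rainfall=0]  = 5; Prey = 4 if Rainfall >= 3 else 7  [with Rainfall=0]  = 7; Predator = -2*Prey - 3*Grass - 4  [with Prey=7, Grass=5]  = -33; Deaths = -Predator - 2*Grass + 3  [with Predator=-33, Grass=5]  = 26.
Change = 29 − 26 = 3.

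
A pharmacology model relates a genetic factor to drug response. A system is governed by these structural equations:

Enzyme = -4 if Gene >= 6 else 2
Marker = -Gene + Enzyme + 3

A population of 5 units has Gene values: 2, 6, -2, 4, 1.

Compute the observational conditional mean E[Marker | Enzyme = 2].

3.75

Observing Enzyme=2 restricts to units where Enzyme's equation naturally yields 2: Gene ∈ {2, -2, 4, 1}. In that subpopulation Marker = 3, 7, 1, 4, mean 3.75.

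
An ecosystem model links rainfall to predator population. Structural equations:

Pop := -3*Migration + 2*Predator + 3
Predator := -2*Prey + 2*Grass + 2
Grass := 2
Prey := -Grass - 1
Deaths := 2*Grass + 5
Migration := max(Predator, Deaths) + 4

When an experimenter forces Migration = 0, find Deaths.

9

The intervention breaks the incoming arrows to Migration: Migration := max(Predator, Deaths) + 4 no longer applies, and Migration = 0.
Since Deaths is not a descendant of the intervened variable, it is unaffected.
Deaths = 2*Grass + 5  [with Grass=2]  = 9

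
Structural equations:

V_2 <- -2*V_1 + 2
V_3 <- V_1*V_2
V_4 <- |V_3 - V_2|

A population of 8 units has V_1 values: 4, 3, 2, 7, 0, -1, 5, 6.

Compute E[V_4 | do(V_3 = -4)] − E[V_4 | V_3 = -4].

-0.5

do(V_3=-4) breaks V_3's dependence on V_1. With V_3=-4 fixed, V_4 across the units is 2, 0, 2, 8, 6, 8, 4, 6, mean 4.5.
Conditioning on V_3=-4 selects the 2 unit(s) with V_1 ∈ {2, -1}. Their V_4 values: 2, 8. Mean = 5.
Difference = 4.5 − 5 = -0.5.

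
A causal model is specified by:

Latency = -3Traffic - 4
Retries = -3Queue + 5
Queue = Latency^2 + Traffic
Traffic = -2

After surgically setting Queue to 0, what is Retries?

5

The intervention breaks the incoming arrows to Queue: Queue = Latency^2 + Traffic no longer applies, and Queue = 0.
Retries = -3Queue + 5  [with Queue=0]  = 5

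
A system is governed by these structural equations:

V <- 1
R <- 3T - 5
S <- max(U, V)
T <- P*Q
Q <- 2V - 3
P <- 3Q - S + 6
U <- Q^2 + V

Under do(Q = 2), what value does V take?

1

Under do(Q=2), the mechanism Q <- 2V - 3 is discarded; Q is fixed at 2.
V is not downstream of the intervention, so its value is determined by the original equations.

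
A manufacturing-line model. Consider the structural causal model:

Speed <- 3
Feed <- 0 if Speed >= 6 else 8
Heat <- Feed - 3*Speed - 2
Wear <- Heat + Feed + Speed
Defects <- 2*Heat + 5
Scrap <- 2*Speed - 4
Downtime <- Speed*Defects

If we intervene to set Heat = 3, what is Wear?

14

The intervention breaks the incoming arrows to Heat: Heat <- Feed - 3*Speed - 2 no longer applies, and Heat = 3.
Feed = 0 if Speed >= 6 else 8  [with Speed=3]  = 8
Wear = Heat + Feed + Speed  [with Heat=3, Feed=8, Speed=3]  = 14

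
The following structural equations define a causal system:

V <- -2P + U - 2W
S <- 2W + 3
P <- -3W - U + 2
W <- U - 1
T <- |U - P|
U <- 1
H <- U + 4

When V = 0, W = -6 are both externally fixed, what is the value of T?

The joint intervention fixes V = 0, W = -6, removing each variable's own equation.
P = -3W - U + 2  [with W=-6, U=1]  = 19
T = |U - P|  [with U=1, P=19]  = 18

18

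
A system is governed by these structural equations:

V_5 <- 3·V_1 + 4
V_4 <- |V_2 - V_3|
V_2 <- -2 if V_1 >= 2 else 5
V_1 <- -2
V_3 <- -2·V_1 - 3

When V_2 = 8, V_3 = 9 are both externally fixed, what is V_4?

1

Setting V_2 = 8, V_3 = 9 by intervention discards those variables' equations.
V_4 = |V_2 - V_3|  [with V_2=8, V_3=9]  = 1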